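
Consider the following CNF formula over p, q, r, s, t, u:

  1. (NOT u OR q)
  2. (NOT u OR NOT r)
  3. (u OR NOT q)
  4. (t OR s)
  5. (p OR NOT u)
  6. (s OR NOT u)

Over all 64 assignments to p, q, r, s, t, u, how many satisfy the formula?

Case analysis on u and q:
  u=T, q=T: remaining (p,r,s,t) ∈ {(T,F,T,F); (T,F,T,T)} — 2.
  u=T, q=F: a clause becomes empty — 0.
  u=F, q=T: a clause becomes empty — 0.
  u=F, q=F: p, r free; 3 ways for (s,t) × 2^2 = 12.
Total: 2 + 0 + 0 + 12 = 14.

14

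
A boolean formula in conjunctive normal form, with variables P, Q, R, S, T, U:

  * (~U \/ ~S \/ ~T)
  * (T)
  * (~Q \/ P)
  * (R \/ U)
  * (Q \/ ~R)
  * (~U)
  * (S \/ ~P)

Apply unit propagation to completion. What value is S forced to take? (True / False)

(T) is a unit clause: T = True.
(~U) is a unit clause: U = False.
(R \/ U): since U = False, the clause reduces to (R). R = True.
From (Q \/ ~R) and R = True: Q = True.
(~Q \/ P): since Q = True, the clause reduces to (P). P = True.
From (S \/ ~P) and P = True: S = True.

True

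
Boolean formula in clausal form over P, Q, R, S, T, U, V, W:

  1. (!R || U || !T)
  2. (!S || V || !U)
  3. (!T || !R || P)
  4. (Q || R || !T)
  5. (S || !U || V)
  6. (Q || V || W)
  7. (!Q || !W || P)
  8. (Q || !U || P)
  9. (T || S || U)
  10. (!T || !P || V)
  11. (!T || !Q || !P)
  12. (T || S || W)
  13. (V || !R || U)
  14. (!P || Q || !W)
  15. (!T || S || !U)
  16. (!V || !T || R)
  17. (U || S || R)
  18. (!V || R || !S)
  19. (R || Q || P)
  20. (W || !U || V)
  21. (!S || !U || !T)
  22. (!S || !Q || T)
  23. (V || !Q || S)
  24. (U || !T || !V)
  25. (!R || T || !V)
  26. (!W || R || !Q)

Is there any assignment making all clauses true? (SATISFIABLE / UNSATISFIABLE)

Branch on P: take P = False.
Try Q = True.
  then W is forced to False.
For the remaining variables, R = False, S = True, T = True, U = False, V = False works.
Every clause has at least one true literal under this assignment.
So P = 0, Q = 1, R = 0, S = 1, T = 1, U = 0, V = 0, W = 0 is a satisfying assignment.

SATISFIABLE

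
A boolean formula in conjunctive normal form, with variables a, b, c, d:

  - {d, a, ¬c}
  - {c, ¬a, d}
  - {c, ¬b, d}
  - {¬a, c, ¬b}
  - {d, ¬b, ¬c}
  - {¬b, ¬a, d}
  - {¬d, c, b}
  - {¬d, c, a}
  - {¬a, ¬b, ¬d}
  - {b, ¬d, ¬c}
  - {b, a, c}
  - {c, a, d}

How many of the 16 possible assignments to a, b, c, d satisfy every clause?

The models are:
  a=F b=T c=T d=T
  a=T b=F c=T d=F
That's 2 in total.

2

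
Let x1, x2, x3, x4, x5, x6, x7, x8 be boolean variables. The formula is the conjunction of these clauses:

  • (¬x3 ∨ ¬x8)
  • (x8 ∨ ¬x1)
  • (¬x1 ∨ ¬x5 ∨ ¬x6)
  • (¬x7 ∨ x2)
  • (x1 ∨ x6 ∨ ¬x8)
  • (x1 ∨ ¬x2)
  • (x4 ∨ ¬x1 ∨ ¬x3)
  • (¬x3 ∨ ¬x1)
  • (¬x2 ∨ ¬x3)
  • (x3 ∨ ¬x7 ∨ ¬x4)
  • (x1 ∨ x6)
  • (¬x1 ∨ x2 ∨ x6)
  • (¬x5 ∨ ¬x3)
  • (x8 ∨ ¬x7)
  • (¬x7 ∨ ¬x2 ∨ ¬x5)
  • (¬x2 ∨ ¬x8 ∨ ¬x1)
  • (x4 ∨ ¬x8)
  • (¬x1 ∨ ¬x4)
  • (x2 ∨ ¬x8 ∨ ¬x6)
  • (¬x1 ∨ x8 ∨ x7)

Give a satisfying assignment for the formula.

x1 = 0, x2 = 0, x3 = 1, x4 = 1, x5 = 0, x6 = 1, x7 = 0, x8 = 0

Pure literal: x5 appears only negated; assign x5 = False.
Branch on x1: take x1 = False.
  then x2 is forced to False.
  then x7 is forced to False.
  then x6 is forced to True.
  then x8 is forced to False.
x3, x4 are now unconstrained; take x3 = True, x4 = True.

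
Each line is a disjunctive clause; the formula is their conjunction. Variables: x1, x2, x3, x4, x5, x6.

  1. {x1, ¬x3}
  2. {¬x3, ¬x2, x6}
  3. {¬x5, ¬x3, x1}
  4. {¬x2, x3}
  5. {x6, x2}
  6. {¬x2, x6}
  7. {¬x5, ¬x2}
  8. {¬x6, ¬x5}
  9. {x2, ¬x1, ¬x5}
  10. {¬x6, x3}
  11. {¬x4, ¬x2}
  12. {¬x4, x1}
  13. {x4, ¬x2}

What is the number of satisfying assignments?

The models are:
  x1=1 x2=0 x3=1 x4=0 x5=0 x6=1
  x1=1 x2=0 x3=1 x4=1 x5=0 x6=1
Count: 2.

2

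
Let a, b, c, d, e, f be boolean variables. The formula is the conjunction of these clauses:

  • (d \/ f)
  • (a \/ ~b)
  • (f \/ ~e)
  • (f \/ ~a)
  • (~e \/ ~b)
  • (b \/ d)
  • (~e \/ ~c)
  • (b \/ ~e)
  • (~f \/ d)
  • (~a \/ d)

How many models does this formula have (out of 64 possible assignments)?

Split on b, then d.
  b=1, d=1: remaining (a,c,e,f) ∈ {(1,0,0,1); (1,1,0,1)} — 2.
  b=1, d=0: a clause becomes empty — 0.
  b=0, d=1: c free; 3 ways for (a,e,f) × 2^1 = 6.
  b=0, d=0: a clause becomes empty — 0.
Total: 2 + 0 + 6 + 0 = 8.

8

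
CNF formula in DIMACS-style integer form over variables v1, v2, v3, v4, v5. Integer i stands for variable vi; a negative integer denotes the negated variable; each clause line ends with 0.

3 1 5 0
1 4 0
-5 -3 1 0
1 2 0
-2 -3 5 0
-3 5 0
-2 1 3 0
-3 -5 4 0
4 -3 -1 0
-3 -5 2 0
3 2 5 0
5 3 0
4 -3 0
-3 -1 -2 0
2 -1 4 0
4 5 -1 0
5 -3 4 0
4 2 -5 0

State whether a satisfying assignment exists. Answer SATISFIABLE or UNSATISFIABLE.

Pure literal: v4 appears only positively; assign v4 = True.
Branch on v1: take v1 = True.
Set v2 = False and propagate.
Branch on v3: take v3 = False.
  then v5 is forced to True.
So v1 = T, v2 = F, v3 = F, v4 = T, v5 = T is a satisfying assignment.

SATISFIABLE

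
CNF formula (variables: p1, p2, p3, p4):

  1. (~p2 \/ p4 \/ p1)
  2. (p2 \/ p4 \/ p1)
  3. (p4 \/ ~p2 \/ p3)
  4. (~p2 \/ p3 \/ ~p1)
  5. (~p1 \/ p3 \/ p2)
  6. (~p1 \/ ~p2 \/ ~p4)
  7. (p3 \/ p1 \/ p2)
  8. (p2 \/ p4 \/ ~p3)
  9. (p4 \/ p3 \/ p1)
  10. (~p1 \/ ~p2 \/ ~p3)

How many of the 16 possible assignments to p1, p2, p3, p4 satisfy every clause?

Satisfying assignments:
  p1=F p2=F p3=T p4=T
  p1=F p2=T p3=F p4=T
  p1=F p2=T p3=T p4=T
  p1=T p2=F p3=T p4=T
That's 4 in total.

4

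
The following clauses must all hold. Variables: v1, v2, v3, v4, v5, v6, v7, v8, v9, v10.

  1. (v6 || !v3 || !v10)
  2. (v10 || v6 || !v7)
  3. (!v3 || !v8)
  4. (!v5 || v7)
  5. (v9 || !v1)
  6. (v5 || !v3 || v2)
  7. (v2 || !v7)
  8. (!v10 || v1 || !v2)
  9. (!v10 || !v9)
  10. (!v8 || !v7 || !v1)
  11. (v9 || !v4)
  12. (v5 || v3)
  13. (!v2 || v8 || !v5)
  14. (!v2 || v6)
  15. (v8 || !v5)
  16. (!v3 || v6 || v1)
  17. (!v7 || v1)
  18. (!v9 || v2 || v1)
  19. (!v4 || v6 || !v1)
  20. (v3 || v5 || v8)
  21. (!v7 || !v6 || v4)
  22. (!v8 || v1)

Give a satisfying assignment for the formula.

v1 = T, v2 = T, v3 = T, v4 = T, v5 = F, v6 = T, v7 = T, v8 = F, v9 = T, v10 = F

Check each clause:
  1. (!v3 || v6 || !v10) — !v10 is true.
  2. (!v7 || v6 || v10) — v6 is true.
  3. (!v3 || !v8) — !v8 is true.
  4. (!v5 || v7) — !v5 is true.
  5. (v9 || !v1) — v9 is true.
  6. (v2 || !v3 || v5) — v2 is true.
  7. (!v7 || v2) — v2 is true.
  8. (v1 || !v10 || !v2) — v1 is true.
  9. (!v10 || !v9) — !v10 is true.
  10. (!v8 || !v1 || !v7) — !v8 is true.
  11. (!v4 || v9) — v9 is true.
  12. (v3 || v5) — v3 is true.
  13. (!v2 || v8 || !v5) — !v5 is true.
  14. (!v2 || v6) — v6 is true.
  15. (!v5 || v8) — !v5 is true.
  16. (v6 || v1 || !v3) — v1 is true.
  17. (v1 || !v7) — v1 is true.
  18. (v2 || v1 || !v9) — v1 is true.
  19. (v6 || !v4 || !v1) — v6 is true.
  20. (v8 || v5 || v3) — v3 is true.
  21. (!v7 || !v6 || v4) — v4 is true.
  22. (v1 || !v8) — !v8 is true.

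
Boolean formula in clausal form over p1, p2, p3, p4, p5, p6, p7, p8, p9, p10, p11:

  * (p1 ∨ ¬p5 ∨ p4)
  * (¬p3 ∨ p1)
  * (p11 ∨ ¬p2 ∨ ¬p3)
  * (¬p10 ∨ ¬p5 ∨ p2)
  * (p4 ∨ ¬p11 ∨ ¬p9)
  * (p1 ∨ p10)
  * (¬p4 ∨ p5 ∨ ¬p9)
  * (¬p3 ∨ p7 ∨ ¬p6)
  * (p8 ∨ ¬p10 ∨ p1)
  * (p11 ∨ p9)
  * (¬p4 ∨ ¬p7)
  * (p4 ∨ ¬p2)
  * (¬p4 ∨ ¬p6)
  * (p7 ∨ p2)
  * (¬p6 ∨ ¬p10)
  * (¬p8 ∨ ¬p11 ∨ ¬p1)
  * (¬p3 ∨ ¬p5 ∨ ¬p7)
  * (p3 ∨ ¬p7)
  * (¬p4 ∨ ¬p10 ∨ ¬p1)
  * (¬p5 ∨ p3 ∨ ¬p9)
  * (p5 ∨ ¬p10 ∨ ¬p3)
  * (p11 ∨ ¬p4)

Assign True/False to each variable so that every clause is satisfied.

p1=1, p2=0, p3=1, p4=0, p5=0, p6=0, p7=1, p8=0, p9=0, p10=0, p11=1

p6 occurs only negated in the remaining clauses — set p6 = False.
Branch on p1: take p1 = True.
Try p2 = False.
  then p7 is forced to True.
  then p4 is forced to False.
  then p3 is forced to True.
  then p5 is forced to False.
  then p10 is forced to False.
Set p8 = False and propagate.
The remaining clauses are satisfied by p9 = False, p11 = True.
Check each clause:
  1. (p4 ∨ ¬p5 ∨ p1) — p1 is true.
  2. (p1 ∨ ¬p3) — p1 is true.
  3. (¬p3 ∨ p11 ∨ ¬p2) — p11 is true.
  4. (¬p10 ∨ ¬p5 ∨ p2) — ¬p5 is true.
  5. (¬p9 ∨ ¬p11 ∨ p4) — ¬p9 is true.
  6. (p10 ∨ p1) — p1 is true.
  7. (¬p4 ∨ ¬p9 ∨ p5) — ¬p4 is true.
  8. (p7 ∨ ¬p6 ∨ ¬p3) — ¬p6 is true.
  9. (p8 ∨ p1 ∨ ¬p10) — p1 is true.
  10. (p9 ∨ p11) — p11 is true.
  11. (¬p7 ∨ ¬p4) — ¬p4 is true.
  12. (¬p2 ∨ p4) — ¬p2 is true.
  13. (¬p6 ∨ ¬p4) — ¬p6 is true.
  14. (p2 ∨ p7) — p7 is true.
  15. (¬p6 ∨ ¬p10) — ¬p6 is true.
  16. (¬p1 ∨ ¬p11 ∨ ¬p8) — ¬p8 is true.
  17. (¬p7 ∨ ¬p3 ∨ ¬p5) — ¬p5 is true.
  18. (p3 ∨ ¬p7) — p3 is true.
  19. (¬p4 ∨ ¬p10 ∨ ¬p1) — ¬p4 is true.
  20. (¬p5 ∨ ¬p9 ∨ p3) — ¬p5 is true.
  21. (¬p3 ∨ ¬p10 ∨ p5) — ¬p10 is true.
  22. (p11 ∨ ¬p4) — p11 is true.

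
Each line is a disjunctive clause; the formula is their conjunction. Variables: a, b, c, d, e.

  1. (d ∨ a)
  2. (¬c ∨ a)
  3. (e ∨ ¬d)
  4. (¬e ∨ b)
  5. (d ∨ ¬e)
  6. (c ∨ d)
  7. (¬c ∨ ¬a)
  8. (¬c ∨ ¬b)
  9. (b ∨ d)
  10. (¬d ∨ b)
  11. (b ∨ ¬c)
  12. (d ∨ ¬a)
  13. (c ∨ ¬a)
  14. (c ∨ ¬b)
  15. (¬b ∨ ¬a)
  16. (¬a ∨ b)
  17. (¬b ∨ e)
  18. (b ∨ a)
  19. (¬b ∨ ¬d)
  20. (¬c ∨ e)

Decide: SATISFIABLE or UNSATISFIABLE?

UNSATISFIABLE

b = True:
  propagation gives c=False; an empty clause results — contradiction.
b = False:
  propagation gives e=False, d=False; an empty clause results — contradiction.
Every branch closes, so no satisfying assignment exists.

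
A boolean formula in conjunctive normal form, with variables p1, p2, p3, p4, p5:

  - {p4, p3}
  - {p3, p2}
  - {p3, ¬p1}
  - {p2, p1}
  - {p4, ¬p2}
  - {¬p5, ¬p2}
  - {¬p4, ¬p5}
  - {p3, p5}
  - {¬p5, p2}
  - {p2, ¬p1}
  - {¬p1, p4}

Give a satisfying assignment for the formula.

Pure literal: p3 appears only positively; assign p3 = True.
Branch on p1: take p1 = True.
  then p2 is forced to True.
  then p4 is forced to True.
  then p5 is forced to False.

p1=True, p2=True, p3=True, p4=True, p5=False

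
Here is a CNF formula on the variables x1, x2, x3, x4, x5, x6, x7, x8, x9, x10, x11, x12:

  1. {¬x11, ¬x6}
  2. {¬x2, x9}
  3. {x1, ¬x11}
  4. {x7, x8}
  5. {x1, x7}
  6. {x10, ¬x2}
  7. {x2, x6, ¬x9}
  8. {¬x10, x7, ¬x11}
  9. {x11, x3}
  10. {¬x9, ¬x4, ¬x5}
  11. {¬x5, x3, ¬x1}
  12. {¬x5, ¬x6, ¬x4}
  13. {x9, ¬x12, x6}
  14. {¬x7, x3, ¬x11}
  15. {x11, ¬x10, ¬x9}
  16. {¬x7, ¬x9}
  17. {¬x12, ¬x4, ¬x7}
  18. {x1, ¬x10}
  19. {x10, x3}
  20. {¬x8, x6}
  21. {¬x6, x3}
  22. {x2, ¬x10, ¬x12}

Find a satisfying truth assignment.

x1=True, x2=False, x3=True, x4=True, x5=False, x6=True, x7=False, x8=True, x9=False, x10=False, x11=False, x12=False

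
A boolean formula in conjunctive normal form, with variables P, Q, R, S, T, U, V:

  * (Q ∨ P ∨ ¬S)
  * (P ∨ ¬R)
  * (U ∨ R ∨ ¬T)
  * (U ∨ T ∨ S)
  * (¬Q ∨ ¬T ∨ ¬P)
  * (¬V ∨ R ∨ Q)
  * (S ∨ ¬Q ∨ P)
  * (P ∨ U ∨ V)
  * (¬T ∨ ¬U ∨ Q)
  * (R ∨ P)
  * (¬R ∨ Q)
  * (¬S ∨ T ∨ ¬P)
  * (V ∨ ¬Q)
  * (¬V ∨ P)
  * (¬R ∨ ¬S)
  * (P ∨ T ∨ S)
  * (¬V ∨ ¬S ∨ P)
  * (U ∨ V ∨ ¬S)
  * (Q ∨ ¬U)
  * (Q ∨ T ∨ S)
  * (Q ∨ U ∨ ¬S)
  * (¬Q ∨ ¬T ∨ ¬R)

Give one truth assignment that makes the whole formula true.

P = True, Q = True, R = True, S = False, T = False, U = True, V = True

Branch on P: take P = True.
For the remaining variables, Q = True, R = True, S = False, T = False, U = True, V = True works.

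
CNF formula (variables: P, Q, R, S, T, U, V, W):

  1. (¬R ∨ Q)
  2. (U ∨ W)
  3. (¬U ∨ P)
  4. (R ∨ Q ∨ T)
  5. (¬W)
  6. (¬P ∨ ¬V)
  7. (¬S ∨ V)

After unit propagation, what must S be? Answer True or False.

False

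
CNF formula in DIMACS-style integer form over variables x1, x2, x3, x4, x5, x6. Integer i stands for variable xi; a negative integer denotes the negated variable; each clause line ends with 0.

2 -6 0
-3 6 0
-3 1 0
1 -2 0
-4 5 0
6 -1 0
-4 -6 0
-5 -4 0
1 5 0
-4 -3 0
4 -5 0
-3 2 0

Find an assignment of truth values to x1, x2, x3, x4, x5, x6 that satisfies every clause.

x1 = True, x2 = True, x3 = True, x4 = False, x5 = False, x6 = True

Check each clause:
  1. (¬x6 ∨ x2) — x2 is true.
  2. (x6 ∨ ¬x3) — x6 is true.
  3. (¬x3 ∨ x1) — x1 is true.
  4. (¬x2 ∨ x1) — x1 is true.
  5. (x5 ∨ ¬x4) — ¬x4 is true.
  6. (x6 ∨ ¬x1) — x6 is true.
  7. (¬x4 ∨ ¬x6) — ¬x4 is true.
  8. (¬x4 ∨ ¬x5) — ¬x5 is true.
  9. (x1 ∨ x5) — x1 is true.
  10. (¬x4 ∨ ¬x3) — ¬x4 is true.
  11. (¬x5 ∨ x4) — ¬x5 is true.
  12. (¬x3 ∨ x2) — x2 is true.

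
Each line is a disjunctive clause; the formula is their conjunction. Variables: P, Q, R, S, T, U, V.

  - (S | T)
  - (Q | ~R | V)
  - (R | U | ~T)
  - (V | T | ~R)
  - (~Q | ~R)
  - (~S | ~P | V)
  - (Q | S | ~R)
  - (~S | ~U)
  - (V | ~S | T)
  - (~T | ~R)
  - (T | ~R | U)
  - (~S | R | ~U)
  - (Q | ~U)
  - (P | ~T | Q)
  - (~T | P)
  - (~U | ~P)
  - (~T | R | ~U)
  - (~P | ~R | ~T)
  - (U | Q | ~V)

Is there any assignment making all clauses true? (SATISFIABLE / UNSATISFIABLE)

Set P = False and propagate.
  then T is forced to False.
  then S is forced to True.
  then U is forced to False.
  then V is forced to True.
  then R is forced to False.
  then Q is forced to True.
So P = False  Q = True  R = False  S = True  T = False  U = False  V = True is a satisfying assignment.

SATISFIABLE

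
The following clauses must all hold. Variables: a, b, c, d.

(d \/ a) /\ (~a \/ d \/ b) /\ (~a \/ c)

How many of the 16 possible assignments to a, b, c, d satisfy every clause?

Case analysis on a and d:
  a=T, d=T: remaining (b,c) ∈ {(F,T); (T,T)} — 2.
  a=T, d=F: remaining (b,c) ∈ {(T,T)} — 1.
  a=F, d=T: remaining (b,c) ∈ {(F,F); (F,T); (T,F); (T,T)} — 4.
  a=F, d=F: a clause becomes empty — 0.
Total: 2 + 1 + 4 + 0 = 7.

7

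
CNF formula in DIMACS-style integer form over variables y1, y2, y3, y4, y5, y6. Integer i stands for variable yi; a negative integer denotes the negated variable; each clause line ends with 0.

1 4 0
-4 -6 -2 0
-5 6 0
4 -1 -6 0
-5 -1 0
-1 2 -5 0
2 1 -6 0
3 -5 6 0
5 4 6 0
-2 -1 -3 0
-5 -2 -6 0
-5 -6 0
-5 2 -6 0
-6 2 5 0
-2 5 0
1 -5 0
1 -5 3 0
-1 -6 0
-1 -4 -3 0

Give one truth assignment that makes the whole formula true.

Try y1 = False.
  then y4 is forced to True.
  then y5 is forced to False.
  then y2 is forced to False.
  then y6 is forced to False.
y3 is now unconstrained; take y3 = False.

y1=False, y2=False, y3=False, y4=True, y5=False, y6=False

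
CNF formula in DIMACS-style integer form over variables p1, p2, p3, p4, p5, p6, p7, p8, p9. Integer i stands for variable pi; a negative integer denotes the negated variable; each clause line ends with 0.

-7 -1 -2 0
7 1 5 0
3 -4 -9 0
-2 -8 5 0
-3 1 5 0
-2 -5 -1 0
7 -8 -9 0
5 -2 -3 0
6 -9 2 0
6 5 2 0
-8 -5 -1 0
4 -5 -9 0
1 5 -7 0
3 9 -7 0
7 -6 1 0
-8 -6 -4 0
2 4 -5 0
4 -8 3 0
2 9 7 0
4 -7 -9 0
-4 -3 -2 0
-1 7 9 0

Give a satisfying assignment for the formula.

p1 = 0, p2 = 1, p3 = 1, p4 = 0, p5 = 1, p6 = 1, p7 = 1, p8 = 0, p9 = 0

Pure literal: p8 appears only negated; assign p8 = False.
Branch on p1: take p1 = False.
Set p2 = True and propagate.
Try p3 = True.
  then p5 is forced to True.
  then p4 is forced to False.
  then p9 is forced to False.
For the remaining variables, p6 = True, p7 = True works.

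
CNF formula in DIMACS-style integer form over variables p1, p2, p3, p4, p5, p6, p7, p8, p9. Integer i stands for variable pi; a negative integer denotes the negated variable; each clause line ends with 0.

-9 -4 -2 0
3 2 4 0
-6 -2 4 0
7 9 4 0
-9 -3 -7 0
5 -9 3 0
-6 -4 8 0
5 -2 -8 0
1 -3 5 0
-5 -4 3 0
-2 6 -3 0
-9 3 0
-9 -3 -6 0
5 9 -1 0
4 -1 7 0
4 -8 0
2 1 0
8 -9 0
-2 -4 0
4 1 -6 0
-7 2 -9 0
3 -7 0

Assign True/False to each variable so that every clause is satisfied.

p1=True  p2=False  p3=True  p4=True  p5=True  p6=True  p7=False  p8=True  p9=False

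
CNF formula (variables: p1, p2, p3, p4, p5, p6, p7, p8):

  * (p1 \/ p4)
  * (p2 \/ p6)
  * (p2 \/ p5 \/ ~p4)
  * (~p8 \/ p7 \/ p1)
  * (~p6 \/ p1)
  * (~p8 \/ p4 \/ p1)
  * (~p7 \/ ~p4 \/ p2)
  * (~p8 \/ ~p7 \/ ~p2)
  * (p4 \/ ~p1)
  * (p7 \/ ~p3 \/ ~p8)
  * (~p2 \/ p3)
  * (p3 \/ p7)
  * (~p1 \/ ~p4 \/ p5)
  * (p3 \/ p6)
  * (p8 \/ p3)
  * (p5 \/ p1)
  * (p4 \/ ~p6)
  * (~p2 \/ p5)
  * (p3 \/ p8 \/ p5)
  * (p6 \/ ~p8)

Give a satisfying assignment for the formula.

p1 = True, p2 = True, p3 = True, p4 = True, p5 = True, p6 = False, p7 = False, p8 = False

p5 occurs only positively in the remaining clauses — set p5 = True.
Set p1 = True and propagate.
  then p4 is forced to True.
Set p2 = True and propagate.
  then p3 is forced to True.
Set p6 = False and propagate.
  then p8 is forced to False.
p7 is now unconstrained; take p7 = False.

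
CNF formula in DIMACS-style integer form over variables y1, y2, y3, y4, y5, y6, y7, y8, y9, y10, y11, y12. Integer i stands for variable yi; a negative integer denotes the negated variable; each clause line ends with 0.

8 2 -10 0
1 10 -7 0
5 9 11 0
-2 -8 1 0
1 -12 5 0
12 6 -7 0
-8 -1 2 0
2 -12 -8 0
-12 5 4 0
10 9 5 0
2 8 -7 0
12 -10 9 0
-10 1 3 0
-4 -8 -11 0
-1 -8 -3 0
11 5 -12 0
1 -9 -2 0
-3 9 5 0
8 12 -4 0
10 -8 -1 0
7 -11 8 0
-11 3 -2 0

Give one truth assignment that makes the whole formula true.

y1 = 1, y2 = 1, y3 = 0, y4 = 0, y5 = 0, y6 = 1, y7 = 0, y8 = 0, y9 = 1, y10 = 0, y11 = 0, y12 = 0

y6 occurs only positively in the remaining clauses — set y6 = True.
Set y1 = True and propagate.
Branch on y2: take y2 = True.
Try y3 = False.
  then y11 is forced to False.
The remaining clauses are satisfied by y4 = False, y5 = False, y7 = False, y8 = False, y9 = True, y10 = False, y12 = False.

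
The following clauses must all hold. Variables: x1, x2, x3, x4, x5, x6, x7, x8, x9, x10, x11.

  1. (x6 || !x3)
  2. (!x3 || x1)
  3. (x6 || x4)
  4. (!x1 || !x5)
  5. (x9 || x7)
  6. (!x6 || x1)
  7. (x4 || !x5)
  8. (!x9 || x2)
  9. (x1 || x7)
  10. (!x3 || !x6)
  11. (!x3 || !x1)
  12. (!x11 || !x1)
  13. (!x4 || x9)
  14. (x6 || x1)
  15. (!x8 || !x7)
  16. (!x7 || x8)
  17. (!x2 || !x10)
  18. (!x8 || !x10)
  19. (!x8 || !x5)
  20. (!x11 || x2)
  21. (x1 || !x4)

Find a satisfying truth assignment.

x1 = True  x2 = True  x3 = False  x4 = True  x5 = False  x6 = False  x7 = False  x8 = False  x9 = True  x10 = False  x11 = False

x3 occurs only negated in the remaining clauses — set x3 = False.
Pure literal: x5 appears only negated; assign x5 = False.
Try x1 = True.
  then x11 is forced to False.
Branch on x2: take x2 = True.
  then x10 is forced to False.
For the remaining variables, x4 = True, x6 = False, x7 = False, x8 = False, x9 = True works.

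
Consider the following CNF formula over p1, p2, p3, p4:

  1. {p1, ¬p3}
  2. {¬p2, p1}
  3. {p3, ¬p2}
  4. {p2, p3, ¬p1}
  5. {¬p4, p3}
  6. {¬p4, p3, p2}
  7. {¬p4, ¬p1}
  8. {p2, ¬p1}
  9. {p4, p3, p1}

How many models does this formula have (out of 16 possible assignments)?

1

Satisfying assignments:
  p1=1 p2=1 p3=1 p4=0
Count: 1.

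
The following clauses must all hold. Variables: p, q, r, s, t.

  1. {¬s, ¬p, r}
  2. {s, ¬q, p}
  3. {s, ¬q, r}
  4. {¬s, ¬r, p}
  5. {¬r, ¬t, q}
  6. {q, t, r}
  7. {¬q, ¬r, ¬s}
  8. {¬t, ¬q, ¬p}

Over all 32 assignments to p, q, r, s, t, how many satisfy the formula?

9

Split on q, then r.
  q=1, r=1: remaining (p,s,t) ∈ {(1,0,0)} — 1.
  q=1, r=0: remaining (p,s,t) ∈ {(0,1,0); (0,1,1)} — 2.
  q=0, r=1: remaining (p,s,t) ∈ {(0,0,0); (1,0,0); (1,1,0)} — 3.
  q=0, r=0: remaining (p,s,t) ∈ {(0,0,1); (0,1,1); (1,0,1)} — 3.
Total: 1 + 2 + 3 + 3 = 9.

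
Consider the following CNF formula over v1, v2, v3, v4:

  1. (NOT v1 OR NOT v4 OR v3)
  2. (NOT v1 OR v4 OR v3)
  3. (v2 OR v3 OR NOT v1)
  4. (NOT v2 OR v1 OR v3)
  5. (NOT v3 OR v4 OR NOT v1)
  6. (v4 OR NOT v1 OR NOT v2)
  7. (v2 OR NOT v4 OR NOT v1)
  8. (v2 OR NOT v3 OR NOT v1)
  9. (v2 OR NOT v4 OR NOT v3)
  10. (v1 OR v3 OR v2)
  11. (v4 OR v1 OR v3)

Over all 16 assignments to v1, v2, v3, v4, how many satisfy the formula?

4

Satisfying assignments:
  v1=F v2=F v3=T v4=F
  v1=F v2=T v3=T v4=F
  v1=F v2=T v3=T v4=T
  v1=T v2=T v3=T v4=T
Count: 4.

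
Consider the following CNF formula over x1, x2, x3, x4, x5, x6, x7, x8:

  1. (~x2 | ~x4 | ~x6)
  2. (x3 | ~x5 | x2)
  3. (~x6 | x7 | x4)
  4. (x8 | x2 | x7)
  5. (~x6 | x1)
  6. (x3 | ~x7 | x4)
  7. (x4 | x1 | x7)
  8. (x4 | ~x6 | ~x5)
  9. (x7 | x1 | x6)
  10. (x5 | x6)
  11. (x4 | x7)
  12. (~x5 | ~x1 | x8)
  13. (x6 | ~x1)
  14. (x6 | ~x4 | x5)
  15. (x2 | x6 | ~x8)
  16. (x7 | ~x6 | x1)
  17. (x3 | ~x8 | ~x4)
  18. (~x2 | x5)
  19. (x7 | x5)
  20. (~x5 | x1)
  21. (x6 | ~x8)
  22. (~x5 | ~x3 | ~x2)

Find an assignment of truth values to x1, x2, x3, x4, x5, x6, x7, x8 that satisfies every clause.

Branch on x1: take x1 = True.
  then x6 is forced to True.
The remaining clauses are satisfied by x2 = False, x3 = True, x4 = False, x5 = False, x7 = True, x8 = False.
Check each clause:
  1. (~x2 | ~x4 | ~x6) — ~x4 is true.
  2. (x3 | x2 | ~x5) — x3 is true.
  3. (~x6 | x4 | x7) — x7 is true.
  4. (x2 | x8 | x7) — x7 is true.
  5. (~x6 | x1) — x1 is true.
  6. (x3 | x4 | ~x7) — x3 is true.
  7. (x1 | x7 | x4) — x1 is true.
  8. (~x6 | x4 | ~x5) — ~x5 is true.
  9. (x7 | x6 | x1) — x1 is true.
  10. (x6 | x5) — x6 is true.
  11. (x7 | x4) — x7 is true.
  12. (~x1 | x8 | ~x5) — ~x5 is true.
  13. (~x1 | x6) — x6 is true.
  14. (~x4 | x6 | x5) — ~x4 is true.
  15. (~x8 | x2 | x6) — ~x8 is true.
  16. (x7 | x1 | ~x6) — x1 is true.
  17. (~x4 | x3 | ~x8) — ~x8 is true.
  18. (x5 | ~x2) — ~x2 is true.
  19. (x7 | x5) — x7 is true.
  20. (~x5 | x1) — x1 is true.
  21. (x6 | ~x8) — ~x8 is true.
  22. (~x3 | ~x5 | ~x2) — ~x5 is true.

x1=True, x2=False, x3=True, x4=False, x5=False, x6=True, x7=True, x8=False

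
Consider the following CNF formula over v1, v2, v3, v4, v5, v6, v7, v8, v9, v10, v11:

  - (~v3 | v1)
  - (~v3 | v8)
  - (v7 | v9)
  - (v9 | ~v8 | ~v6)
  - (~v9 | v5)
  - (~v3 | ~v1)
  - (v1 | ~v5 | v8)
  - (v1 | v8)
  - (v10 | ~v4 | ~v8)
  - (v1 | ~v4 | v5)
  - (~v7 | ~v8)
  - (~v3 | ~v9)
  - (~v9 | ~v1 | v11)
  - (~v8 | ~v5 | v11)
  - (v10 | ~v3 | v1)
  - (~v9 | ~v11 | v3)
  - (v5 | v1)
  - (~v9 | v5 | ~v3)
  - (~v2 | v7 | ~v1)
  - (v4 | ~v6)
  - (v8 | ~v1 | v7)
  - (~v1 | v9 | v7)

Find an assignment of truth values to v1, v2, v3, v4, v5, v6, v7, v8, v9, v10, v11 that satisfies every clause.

v1=1, v2=1, v3=0, v4=1, v5=0, v6=0, v7=1, v8=0, v9=0, v10=1, v11=0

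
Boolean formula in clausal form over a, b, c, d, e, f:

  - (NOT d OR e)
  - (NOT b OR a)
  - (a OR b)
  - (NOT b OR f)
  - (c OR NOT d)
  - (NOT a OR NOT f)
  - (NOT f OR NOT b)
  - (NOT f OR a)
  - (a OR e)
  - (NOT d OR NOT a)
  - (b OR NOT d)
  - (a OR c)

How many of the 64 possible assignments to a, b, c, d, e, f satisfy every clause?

Satisfying assignments:
  a=1 b=0 c=0 d=0 e=0 f=0
  a=1 b=0 c=0 d=0 e=1 f=0
  a=1 b=0 c=1 d=0 e=0 f=0
  a=1 b=0 c=1 d=0 e=1 f=0
Count: 4.

4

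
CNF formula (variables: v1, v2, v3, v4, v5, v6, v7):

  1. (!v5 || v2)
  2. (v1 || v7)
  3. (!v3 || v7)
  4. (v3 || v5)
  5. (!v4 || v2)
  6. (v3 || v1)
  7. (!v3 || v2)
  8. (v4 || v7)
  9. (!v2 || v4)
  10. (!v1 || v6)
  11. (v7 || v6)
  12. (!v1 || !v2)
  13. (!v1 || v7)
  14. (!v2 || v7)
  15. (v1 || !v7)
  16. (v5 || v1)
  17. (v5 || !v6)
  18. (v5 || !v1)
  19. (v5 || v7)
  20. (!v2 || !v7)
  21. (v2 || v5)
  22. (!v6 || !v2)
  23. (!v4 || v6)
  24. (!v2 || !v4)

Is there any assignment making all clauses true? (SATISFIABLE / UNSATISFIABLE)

UNSATISFIABLE

v2 = True:
  propagation gives v4=True; an empty clause results — contradiction.
v2 = False:
  propagation gives v5=False; an empty clause results — contradiction.
Every branch closes, so no satisfying assignment exists.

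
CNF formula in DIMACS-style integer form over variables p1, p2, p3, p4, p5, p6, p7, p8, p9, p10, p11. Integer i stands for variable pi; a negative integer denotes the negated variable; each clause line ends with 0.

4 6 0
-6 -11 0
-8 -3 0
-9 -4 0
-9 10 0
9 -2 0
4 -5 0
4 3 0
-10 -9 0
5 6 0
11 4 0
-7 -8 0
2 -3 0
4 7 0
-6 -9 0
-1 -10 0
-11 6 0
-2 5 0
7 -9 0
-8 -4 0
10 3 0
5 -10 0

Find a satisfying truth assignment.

p1=0, p2=0, p3=0, p4=1, p5=1, p6=1, p7=1, p8=0, p9=0, p10=1, p11=0

Pure literal: p1 appears only negated; assign p1 = False.
Pure literal: p8 appears only negated; assign p8 = False.
Set p2 = False and propagate.
  then p3 is forced to False.
  then p4 is forced to True.
  then p9 is forced to False.
  then p10 is forced to True.
  then p5 is forced to True.
For the remaining variables, p6 = True, p7 = True, p11 = False works.
Check each clause:
  1. (p4 OR p6) — p4 is true.
  2. (NOT p6 OR NOT p11) — NOT p11 is true.
  3. (NOT p8 OR NOT p3) — NOT p8 is true.
  4. (NOT p4 OR NOT p9) — NOT p9 is true.
  5. (NOT p9 OR p10) — p10 is true.
  6. (p9 OR NOT p2) — NOT p2 is true.
  7. (NOT p5 OR p4) — p4 is true.
  8. (p3 OR p4) — p4 is true.
  9. (NOT p9 OR NOT p10) — NOT p9 is true.
  10. (p6 OR p5) — p5 is true.
  11. (p4 OR p11) — p4 is true.
  12. (NOT p7 OR NOT p8) — NOT p8 is true.
  13. (NOT p3 OR p2) — NOT p3 is true.
  14. (p7 OR p4) — p4 is true.
  15. (NOT p6 OR NOT p9) — NOT p9 is true.
  16. (NOT p1 OR NOT p10) — NOT p1 is true.
  17. (p6 OR NOT p11) — NOT p11 is true.
  18. (p5 OR NOT p2) — p5 is true.
  19. (p7 OR NOT p9) — NOT p9 is true.
  20. (NOT p8 OR NOT p4) — NOT p8 is true.
  21. (p10 OR p3) — p10 is true.
  22. (p5 OR NOT p10) — p5 is true.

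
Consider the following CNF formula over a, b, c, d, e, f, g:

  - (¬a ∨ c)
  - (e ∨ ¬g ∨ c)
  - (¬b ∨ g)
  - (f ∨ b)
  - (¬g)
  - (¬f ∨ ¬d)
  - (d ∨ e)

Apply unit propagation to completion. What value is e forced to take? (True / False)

True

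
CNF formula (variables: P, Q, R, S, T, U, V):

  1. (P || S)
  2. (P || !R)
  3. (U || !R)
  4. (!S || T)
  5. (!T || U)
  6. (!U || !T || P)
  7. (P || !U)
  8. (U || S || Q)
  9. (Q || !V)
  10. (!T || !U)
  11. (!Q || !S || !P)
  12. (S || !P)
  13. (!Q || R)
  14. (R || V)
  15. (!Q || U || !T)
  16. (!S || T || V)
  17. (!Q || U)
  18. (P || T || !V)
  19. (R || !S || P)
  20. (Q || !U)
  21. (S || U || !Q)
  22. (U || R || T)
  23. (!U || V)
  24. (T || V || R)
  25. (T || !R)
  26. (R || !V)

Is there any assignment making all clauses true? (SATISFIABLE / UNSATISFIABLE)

UNSATISFIABLE

U = True:
  propagation gives P=True, T=False, S=False; an empty clause results — contradiction.
U = False:
  propagation gives R=False, T=False; an empty clause results — contradiction.
Every branch closes, so no satisfying assignment exists.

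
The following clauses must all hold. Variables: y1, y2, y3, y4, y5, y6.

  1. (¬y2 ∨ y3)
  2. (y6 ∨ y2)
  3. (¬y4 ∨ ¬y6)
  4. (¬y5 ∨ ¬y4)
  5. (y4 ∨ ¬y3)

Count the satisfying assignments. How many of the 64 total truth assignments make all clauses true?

Satisfying assignments:
  y1=0 y2=0 y3=0 y4=0 y5=0 y6=1
  y1=0 y2=0 y3=0 y4=0 y5=1 y6=1
  y1=0 y2=1 y3=1 y4=1 y5=0 y6=0
  y1=1 y2=0 y3=0 y4=0 y5=0 y6=1
  y1=1 y2=0 y3=0 y4=0 y5=1 y6=1
  y1=1 y2=1 y3=1 y4=1 y5=0 y6=0
That's 6 in total.

6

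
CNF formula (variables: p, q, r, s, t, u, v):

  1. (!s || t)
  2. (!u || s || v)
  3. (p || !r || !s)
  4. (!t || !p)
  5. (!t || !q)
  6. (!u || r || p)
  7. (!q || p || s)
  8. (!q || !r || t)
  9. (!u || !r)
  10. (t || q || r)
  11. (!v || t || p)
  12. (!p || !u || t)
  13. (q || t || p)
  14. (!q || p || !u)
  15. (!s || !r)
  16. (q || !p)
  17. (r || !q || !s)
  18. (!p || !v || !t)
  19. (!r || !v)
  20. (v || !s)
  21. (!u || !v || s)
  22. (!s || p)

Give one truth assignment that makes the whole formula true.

Pure literal: u appears only negated; assign u = False.
Set p = False and propagate.
  then s is forced to False.
  then q is forced to False.
  then t is forced to True.
Set r = False and propagate.
v is now unconstrained; take v = True.
Check each clause:
  1. (t || !s) — !s is true.
  2. (s || !u || v) — !u is true.
  3. (p || !s || !r) — !s is true.
  4. (!t || !p) — !p is true.
  5. (!t || !q) — !q is true.
  6. (p || !u || r) — !u is true.
  7. (!q || p || s) — !q is true.
  8. (t || !q || !r) — t is true.
  9. (!r || !u) — !u is true.
  10. (r || q || t) — t is true.
  11. (t || !v || p) — t is true.
  12. (!u || t || !p) — !u is true.
  13. (t || q || p) — t is true.
  14. (!q || !u || p) — !u is true.
  15. (!r || !s) — !s is true.
  16. (!p || q) — !p is true.
  17. (r || !s || !q) — !s is true.
  18. (!t || !p || !v) — !p is true.
  19. (!v || !r) — !r is true.
  20. (!s || v) — !s is true.
  21. (!v || s || !u) — !u is true.
  22. (!s || p) — !s is true.

p=F  q=F  r=F  s=F  t=T  u=F  v=T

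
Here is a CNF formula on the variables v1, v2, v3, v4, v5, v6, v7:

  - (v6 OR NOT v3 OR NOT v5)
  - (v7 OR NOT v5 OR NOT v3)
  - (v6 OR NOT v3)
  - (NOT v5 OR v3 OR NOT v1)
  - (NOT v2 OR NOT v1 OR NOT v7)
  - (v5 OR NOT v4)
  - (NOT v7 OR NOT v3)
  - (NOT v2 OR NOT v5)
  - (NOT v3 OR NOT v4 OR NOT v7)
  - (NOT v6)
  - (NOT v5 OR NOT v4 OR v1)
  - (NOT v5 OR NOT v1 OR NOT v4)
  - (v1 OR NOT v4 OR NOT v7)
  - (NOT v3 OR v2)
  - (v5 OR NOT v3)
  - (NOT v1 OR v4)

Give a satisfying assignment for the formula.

v1=F, v2=F, v3=F, v4=F, v5=F, v6=F, v7=F

Unit propagation: (NOT v6) forces v6 = False.
The clause (NOT v3) is unit: v3 must be False.
Pure literal: v2 appears only negated; assign v2 = False.
Pure literal: v7 appears only negated; assign v7 = False.
Set v1 = False and propagate.
Try v4 = False.
v5 is now unconstrained; take v5 = False.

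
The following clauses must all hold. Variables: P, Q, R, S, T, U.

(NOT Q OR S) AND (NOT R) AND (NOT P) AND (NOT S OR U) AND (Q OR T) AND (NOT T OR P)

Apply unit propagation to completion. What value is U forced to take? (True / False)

True

(NOT R) is a unit clause: R = False.
(NOT P) stands alone — P = False.
From (P OR NOT T) and P = False: T = False.
In (T OR Q), T is now false; Q must hold, so Q = True.
From (S OR NOT Q) and Q = True: S = True.
(U OR NOT S) with S = True leaves only U, so U = True.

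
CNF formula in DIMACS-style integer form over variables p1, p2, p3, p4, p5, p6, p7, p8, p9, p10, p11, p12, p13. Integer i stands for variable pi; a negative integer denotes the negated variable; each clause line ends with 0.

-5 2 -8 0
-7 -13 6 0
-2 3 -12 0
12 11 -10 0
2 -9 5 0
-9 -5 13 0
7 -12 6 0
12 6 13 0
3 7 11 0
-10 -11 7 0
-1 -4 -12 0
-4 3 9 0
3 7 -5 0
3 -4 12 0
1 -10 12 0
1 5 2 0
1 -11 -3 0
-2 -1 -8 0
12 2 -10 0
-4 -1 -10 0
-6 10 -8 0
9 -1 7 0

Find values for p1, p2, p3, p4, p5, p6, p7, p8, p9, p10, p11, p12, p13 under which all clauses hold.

Pure literal: p4 appears only negated; assign p4 = False.
Pure literal: p8 appears only negated; assign p8 = False.
Try p1 = True.
Set p2 = False and propagate.
Branch on p3: take p3 = False.
The remaining clauses are satisfied by p5 = False, p6 = True, p7 = True, p9 = False, p10 = False, p11 = False, p12 = True, p13 = False.

p1=True, p2=False, p3=False, p4=False, p5=False, p6=True, p7=True, p8=False, p9=False, p10=False, p11=False, p12=True, p13=False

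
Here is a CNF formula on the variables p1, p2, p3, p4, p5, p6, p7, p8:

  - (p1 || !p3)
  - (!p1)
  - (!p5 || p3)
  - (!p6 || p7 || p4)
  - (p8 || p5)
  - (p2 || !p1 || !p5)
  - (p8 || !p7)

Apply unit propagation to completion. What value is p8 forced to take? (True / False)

(!p1) stands alone — p1 = False.
(!p3 || p1): since p1 = False, the clause reduces to (!p3). p3 = False.
(!p5 || p3) with p3 = False leaves only !p5, so p5 = False.
(p8 || p5): since p5 = False, the clause reduces to (p8). p8 = True.

True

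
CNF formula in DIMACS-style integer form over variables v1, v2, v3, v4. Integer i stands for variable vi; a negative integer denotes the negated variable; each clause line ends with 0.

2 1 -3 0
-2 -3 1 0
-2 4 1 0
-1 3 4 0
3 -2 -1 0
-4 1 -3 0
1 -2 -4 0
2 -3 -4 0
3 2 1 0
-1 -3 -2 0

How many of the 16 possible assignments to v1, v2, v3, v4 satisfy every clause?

The models are:
  v1=1 v2=0 v3=0 v4=1
  v1=1 v2=0 v3=1 v4=0
Count: 2.

2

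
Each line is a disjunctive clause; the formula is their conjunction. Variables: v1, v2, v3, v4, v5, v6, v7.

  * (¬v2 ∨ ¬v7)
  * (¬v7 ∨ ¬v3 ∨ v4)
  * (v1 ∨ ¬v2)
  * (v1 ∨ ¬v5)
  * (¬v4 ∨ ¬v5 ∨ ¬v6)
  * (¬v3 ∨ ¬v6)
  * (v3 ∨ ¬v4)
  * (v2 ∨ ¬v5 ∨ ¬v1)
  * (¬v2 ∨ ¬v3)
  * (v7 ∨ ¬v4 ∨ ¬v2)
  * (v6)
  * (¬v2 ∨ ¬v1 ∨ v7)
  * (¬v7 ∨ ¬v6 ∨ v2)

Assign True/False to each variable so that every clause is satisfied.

v1 = False, v2 = False, v3 = False, v4 = False, v5 = False, v6 = True, v7 = False

Unit propagation: (v6) forces v6 = True.
Unit propagation: (¬v3) forces v3 = False.
The clause (¬v4) is unit: v4 must be False.
v5 occurs only negated in the remaining clauses — set v5 = False.
Set v1 = False and propagate.
  then v2 is forced to False.
  then v7 is forced to False.
Every clause has at least one true literal under this assignment.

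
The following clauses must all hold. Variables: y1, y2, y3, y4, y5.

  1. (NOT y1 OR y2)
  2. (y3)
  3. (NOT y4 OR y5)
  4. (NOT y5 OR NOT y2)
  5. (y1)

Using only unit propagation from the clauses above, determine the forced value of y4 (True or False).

False

(y3) is a unit clause: y3 = True.
(y1) is a unit clause: y1 = True.
In (y2 OR NOT y1), NOT y1 is now false; y2 must hold, so y2 = True.
(NOT y5 OR NOT y2) with y2 = True leaves only NOT y5, so y5 = False.
In (y5 OR NOT y4), y5 is now false; NOT y4 must hold, so y4 = False.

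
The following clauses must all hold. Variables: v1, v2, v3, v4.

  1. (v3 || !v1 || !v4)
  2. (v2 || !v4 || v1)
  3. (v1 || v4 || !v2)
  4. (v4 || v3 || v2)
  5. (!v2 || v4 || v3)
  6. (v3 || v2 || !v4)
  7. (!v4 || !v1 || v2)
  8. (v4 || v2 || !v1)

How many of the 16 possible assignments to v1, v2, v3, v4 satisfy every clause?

The models are:
  v1=0 v2=0 v3=1 v4=0
  v1=0 v2=1 v3=0 v4=1
  v1=0 v2=1 v3=1 v4=1
  v1=1 v2=1 v3=1 v4=0
  v1=1 v2=1 v3=1 v4=1
Count: 5.

5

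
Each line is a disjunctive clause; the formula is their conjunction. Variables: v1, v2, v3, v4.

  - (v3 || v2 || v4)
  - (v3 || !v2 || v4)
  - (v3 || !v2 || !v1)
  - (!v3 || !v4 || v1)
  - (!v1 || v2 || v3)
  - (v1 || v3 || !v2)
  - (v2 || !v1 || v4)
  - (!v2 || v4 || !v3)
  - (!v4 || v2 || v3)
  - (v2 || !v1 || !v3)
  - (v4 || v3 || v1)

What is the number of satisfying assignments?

2

The models are:
  v1=0 v2=0 v3=1 v4=0
  v1=1 v2=1 v3=1 v4=1
That's 2 in total.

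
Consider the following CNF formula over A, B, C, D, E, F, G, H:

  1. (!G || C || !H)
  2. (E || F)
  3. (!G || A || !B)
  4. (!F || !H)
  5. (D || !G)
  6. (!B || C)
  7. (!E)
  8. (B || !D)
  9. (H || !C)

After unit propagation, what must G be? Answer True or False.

(!E) is a unit clause: E = False.
In (E || F), E is now false; F must hold, so F = True.
In (!F || !H), !F is now false; !H must hold, so H = False.
In (H || !C), H is now false; !C must hold, so C = False.
From (C || !B) and C = False: B = False.
(B || !D) with B = False leaves only !D, so D = False.
From (D || !G) and D = False: G = False.

False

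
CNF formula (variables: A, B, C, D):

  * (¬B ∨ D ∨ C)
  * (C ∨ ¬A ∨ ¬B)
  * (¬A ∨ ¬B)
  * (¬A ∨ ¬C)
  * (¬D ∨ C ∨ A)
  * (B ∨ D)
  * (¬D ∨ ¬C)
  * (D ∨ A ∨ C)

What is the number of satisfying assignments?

The models are:
  A=0 B=1 C=1 D=0
  A=1 B=0 C=0 D=1
Count: 2.

2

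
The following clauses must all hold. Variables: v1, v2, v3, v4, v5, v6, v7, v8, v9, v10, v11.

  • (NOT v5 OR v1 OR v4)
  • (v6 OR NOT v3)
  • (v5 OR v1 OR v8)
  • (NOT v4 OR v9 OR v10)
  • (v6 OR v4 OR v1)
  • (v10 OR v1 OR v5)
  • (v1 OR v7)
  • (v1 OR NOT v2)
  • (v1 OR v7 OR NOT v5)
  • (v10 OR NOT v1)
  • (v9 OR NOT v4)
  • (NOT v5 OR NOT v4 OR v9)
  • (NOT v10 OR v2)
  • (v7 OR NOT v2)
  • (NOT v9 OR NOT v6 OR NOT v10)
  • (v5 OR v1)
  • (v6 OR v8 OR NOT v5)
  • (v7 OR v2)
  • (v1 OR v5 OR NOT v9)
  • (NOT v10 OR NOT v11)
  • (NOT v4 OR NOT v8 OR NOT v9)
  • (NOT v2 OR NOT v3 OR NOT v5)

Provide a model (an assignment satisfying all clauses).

v1=1, v2=1, v3=0, v4=0, v5=1, v6=1, v7=1, v8=0, v9=0, v10=1, v11=0

Pure literal: v3 appears only negated; assign v3 = False.
Pure literal: v7 appears only positively; assign v7 = True.
Set v1 = True and propagate.
  then v10 is forced to True.
  then v2 is forced to True.
  then v11 is forced to False.
Try v4 = False.
For the remaining variables, v5 = True, v6 = True, v8 = False, v9 = False works.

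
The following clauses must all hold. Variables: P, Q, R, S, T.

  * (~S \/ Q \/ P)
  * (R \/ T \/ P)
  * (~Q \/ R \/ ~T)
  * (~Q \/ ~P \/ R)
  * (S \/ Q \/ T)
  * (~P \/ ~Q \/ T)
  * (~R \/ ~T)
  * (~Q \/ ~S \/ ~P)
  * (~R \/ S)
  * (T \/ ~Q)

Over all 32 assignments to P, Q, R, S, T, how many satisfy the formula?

5

The models are:
  P=F Q=F R=F S=F T=T
  P=T Q=F R=F S=F T=T
  P=T Q=F R=F S=T T=F
  P=T Q=F R=F S=T T=T
  P=T Q=F R=T S=T T=F
That's 5 in total.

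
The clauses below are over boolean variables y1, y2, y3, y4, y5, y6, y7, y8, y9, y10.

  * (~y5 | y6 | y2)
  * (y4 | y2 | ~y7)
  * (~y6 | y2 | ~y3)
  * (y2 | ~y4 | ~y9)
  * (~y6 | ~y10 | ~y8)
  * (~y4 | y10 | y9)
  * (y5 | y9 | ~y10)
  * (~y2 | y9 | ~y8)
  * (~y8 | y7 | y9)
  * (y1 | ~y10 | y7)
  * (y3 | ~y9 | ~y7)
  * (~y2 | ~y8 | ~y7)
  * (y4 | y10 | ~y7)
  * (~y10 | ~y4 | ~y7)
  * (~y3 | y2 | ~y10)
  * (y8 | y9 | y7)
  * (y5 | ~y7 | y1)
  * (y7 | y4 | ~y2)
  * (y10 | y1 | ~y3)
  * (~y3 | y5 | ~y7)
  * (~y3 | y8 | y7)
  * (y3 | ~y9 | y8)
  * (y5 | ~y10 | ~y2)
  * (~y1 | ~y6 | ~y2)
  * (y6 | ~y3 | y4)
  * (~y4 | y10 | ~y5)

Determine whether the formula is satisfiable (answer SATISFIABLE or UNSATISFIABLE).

SATISFIABLE

Set y1 = True and propagate.
The remaining clauses are satisfied by y2 = False, y3 = False, y4 = False, y5 = False, y6 = False, y7 = False, y8 = True, y9 = True, y10 = True.
Every clause has at least one true literal under this assignment.
So y1=True, y2=False, y3=False, y4=False, y5=False, y6=False, y7=False, y8=True, y9=True, y10=True is a satisfying assignment.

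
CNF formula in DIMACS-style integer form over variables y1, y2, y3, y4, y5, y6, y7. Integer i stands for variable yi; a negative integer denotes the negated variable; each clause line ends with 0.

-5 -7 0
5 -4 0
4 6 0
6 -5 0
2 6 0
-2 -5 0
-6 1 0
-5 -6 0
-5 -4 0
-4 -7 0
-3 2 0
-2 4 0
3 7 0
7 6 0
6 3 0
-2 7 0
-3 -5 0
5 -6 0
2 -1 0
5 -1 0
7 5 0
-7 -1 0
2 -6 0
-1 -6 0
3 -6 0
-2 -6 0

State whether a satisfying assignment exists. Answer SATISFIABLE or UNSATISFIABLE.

y6 = True:
  propagation gives y1=True; an empty clause results — contradiction.
y6 = False:
  propagation gives y4=True, y5=True; an empty clause results — contradiction.
Every branch closes, so no satisfying assignment exists.

UNSATISFIABLE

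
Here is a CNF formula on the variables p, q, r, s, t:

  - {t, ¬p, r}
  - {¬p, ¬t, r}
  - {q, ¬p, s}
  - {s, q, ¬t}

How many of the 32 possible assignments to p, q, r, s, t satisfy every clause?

20

Split on p, then t.
  p=1, t=1: remaining (q,r,s) ∈ {(0,1,1); (1,1,0); (1,1,1)} — 3.
  p=1, t=0: remaining (q,r,s) ∈ {(0,1,1); (1,1,0); (1,1,1)} — 3.
  p=0, t=1: r free; 3 ways for (q,s) × 2^1 = 6.
  p=0, t=0: q, r, s free → 2^3 = 8.
Total: 3 + 3 + 6 + 8 = 20.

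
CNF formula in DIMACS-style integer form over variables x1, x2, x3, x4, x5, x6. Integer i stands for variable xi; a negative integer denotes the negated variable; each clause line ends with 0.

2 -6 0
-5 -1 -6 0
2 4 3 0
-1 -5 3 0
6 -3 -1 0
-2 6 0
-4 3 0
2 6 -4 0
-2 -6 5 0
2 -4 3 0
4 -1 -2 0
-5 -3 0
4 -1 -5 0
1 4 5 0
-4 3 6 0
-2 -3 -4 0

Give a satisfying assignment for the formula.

Branch on x1: take x1 = False.
Try x2 = True.
  then x6 is forced to True.
  then x5 is forced to True.
  then x3 is forced to False.
  then x4 is forced to False.
Every clause has at least one true literal under this assignment.

x1=0, x2=1, x3=0, x4=0, x5=1, x6=1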